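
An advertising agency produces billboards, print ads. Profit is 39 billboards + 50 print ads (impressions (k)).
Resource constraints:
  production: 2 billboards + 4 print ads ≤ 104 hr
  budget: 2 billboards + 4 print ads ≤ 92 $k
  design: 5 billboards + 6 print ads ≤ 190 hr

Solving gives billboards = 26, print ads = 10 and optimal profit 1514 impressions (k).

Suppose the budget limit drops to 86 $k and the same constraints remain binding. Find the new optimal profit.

Binding: budget and design. Non-binding: production (12 unused).
Slack constraints have shadow price 0 (complementary slackness).
From A_Bᵀ y = c: 2·y_budget + 5·y_design = 39; 4·y_budget + 6·y_design = 50.
→ y_budget = 2 and y_design = 7.
Δz = y_budget·Δb = 2 × (-6) = -12, so new z* = 1514 − 12 = 1502.

1502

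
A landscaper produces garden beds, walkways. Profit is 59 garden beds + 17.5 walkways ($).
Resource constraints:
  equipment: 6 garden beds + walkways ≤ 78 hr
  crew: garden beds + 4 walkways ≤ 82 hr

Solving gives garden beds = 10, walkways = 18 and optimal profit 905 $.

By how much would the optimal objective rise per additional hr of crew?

Both equipment and crew are binding at x*.
From A_Bᵀ y = c: 6·y_equipment + 1·y_crew = 59; 1·y_equipment + 4·y_crew = 17.5.
Solving: y_equipment = 9.5, y_crew = 2.
Shadow price of crew = 2.

2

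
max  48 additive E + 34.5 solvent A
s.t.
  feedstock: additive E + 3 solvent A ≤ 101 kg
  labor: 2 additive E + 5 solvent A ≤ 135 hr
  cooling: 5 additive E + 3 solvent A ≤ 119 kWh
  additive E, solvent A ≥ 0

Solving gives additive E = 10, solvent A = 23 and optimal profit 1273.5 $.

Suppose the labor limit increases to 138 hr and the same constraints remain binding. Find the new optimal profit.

1278

Binding: labor and cooling. Non-binding: feedstock (22 unused).
Slack constraints have shadow price 0 (complementary slackness).
The binding rows give the dual system: 2·y_labor + 5·y_cooling = 48 and 5·y_labor + 3·y_cooling = 34.5.
Solving: y_labor = 1.5, y_cooling = 9.
Δz = y_labor·Δb = 1.5 × (3) = 4.5, so new z* = 1273.5 + 4.5 = 1278.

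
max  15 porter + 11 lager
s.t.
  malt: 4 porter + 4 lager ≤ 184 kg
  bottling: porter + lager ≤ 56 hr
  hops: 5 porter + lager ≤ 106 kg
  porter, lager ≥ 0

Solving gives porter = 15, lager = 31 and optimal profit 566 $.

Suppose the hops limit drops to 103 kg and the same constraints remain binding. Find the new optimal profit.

563

Binding: malt and hops. Non-binding: bottling (10 unused).
Slack constraints have shadow price 0 (complementary slackness).
From A_Bᵀ y = c: 4·y_malt + 5·y_hops = 15; 4·y_malt + 1·y_hops = 11.
Solving: y_malt = 2.5, y_hops = 1.
Δz = y_hops·Δb = 1 × (-3) = -3, so new z* = 566 − 3 = 563.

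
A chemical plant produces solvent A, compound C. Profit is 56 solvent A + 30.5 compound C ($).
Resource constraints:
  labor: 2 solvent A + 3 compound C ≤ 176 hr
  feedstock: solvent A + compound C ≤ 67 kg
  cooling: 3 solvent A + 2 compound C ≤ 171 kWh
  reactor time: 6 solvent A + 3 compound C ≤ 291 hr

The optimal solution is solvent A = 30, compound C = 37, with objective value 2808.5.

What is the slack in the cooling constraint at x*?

cooling used = 3·30 + 2·37 = 164; slack = 171 − 164 = 7.

7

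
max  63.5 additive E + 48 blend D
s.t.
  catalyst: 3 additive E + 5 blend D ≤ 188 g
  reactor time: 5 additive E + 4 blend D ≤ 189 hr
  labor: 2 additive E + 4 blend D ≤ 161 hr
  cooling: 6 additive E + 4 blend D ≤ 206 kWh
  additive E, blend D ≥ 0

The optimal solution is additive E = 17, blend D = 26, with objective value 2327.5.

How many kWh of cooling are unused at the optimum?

cooling used = 6·17 + 4·26 = 206; slack = 206 − 206 = 0.

0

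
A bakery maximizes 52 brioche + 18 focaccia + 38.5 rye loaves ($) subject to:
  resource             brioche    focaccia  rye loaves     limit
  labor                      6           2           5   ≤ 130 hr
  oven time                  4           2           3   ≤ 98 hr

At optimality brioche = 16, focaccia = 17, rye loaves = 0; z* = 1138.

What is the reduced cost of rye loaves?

At the optimum: labor uses 130 of 130 (binding); oven time uses 98 of 98 (binding).
The binding rows give the dual system: 6·y_labor + 4·y_oven time = 52 and 2·y_labor + 2·y_oven time = 18.
Solving: y_labor = 8, y_oven time = 1.
Reduced cost of rye loaves: c₃ − yᵀa₃ = 38.5 − (8·5 + 1·3) = 38.5 − 43 = -4.5.

-4.5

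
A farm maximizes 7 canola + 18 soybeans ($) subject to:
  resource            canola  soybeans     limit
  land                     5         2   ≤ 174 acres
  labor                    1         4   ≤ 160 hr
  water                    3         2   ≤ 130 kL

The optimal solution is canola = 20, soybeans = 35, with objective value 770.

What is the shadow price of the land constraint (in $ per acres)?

0

At the optimum: land uses 170 of 174 (slack = 4); labor uses 160 of 160 (binding); water uses 130 of 130 (binding).
Since land is not tight, its dual is 0.
The binding rows give the dual system: 1·y_labor + 3·y_water = 7 and 4·y_labor + 2·y_water = 18.
Solving: y_labor = 4, y_water = 1.
Shadow price of land = 0.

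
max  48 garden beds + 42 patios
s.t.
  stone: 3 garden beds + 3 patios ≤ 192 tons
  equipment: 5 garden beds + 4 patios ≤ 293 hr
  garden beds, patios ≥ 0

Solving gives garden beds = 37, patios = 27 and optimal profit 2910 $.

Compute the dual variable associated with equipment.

Check each constraint at x*: stone 192/192 (tight); equipment 293/293 (tight).
The binding rows give the dual system: 3·y_stone + 5·y_equipment = 48 and 3·y_stone + 4·y_equipment = 42.
→ y_stone = 6 and y_equipment = 6.
Shadow price of equipment = 6.

6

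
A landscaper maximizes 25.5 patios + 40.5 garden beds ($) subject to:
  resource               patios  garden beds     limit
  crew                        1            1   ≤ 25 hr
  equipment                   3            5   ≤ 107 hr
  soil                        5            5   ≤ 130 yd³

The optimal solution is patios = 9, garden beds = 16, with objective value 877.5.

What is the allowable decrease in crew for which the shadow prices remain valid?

3.6

Binding constraints: crew, equipment. The basis is B = [[1,1],[3,5]] with det 2.
Per unit decrease in crew, x* moves by d = (-2.5, 1.5).
The basis stays optimal until patios reaches 0; allowable decrease = 3.6 hr.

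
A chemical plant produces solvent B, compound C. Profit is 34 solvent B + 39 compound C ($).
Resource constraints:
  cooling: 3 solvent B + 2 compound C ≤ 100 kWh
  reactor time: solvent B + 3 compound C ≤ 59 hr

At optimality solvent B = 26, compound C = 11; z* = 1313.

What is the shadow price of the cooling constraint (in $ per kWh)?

Check each constraint at x*: cooling 100/100 (tight); reactor time 59/59 (tight).
Dual feasibility on the basic columns requires 3·y_cooling + 1·y_reactor time = 34, 2·y_cooling + 3·y_reactor time = 39.
Solving: y_cooling = 9, y_reactor time = 7.
Shadow price of cooling = 9.

9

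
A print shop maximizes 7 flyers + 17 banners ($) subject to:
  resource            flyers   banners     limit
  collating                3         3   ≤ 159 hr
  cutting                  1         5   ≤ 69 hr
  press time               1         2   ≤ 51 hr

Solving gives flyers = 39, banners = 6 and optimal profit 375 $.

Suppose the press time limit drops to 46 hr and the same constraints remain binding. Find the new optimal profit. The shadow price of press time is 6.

345

Δb = -5, so new z* = 375 + (6)·(-5) = 375 − 30 = 345.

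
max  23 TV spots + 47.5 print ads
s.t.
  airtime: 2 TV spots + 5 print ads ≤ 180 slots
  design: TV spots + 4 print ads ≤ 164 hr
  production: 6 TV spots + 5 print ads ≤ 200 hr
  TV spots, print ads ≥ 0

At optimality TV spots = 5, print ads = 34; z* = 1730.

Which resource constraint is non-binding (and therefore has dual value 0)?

design

airtime: 180/180 (binding)
design: 141/164 (slack 23)
production: 200/200 (binding)
By complementary slackness, a constraint with positive slack has shadow price 0 → design.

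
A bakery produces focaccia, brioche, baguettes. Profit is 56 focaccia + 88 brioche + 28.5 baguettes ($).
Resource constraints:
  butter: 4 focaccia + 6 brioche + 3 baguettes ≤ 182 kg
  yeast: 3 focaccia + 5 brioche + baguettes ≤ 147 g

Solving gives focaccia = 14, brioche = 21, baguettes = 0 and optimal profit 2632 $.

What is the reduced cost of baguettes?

-3.5

At the optimum: butter uses 182 of 182 (binding); yeast uses 147 of 147 (binding).
The binding rows give the dual system: 4·y_butter + 3·y_yeast = 56 and 6·y_butter + 5·y_yeast = 88.
Solving: y_butter = 8, y_yeast = 8.
Reduced cost of baguettes: c₃ − yᵀa₃ = 28.5 − (8·3 + 8·1) = 28.5 − 32 = -3.5.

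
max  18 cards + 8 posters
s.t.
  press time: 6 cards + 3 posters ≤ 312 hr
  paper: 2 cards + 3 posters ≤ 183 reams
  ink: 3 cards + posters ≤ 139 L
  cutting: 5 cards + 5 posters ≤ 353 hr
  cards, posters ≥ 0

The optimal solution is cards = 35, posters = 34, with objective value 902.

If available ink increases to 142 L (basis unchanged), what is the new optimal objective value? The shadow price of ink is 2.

Δb = 3, so new z* = 902 + (2)·(3) = 902 + 6 = 908.

908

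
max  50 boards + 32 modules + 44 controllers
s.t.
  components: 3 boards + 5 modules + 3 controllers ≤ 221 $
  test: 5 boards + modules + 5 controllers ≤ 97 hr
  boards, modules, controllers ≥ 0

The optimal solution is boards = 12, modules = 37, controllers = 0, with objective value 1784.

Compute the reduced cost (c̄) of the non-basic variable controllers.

Check each constraint at x*: components 221/221 (tight); test 97/97 (tight).
Dual feasibility on the basic columns requires 3·y_components + 5·y_test = 50, 5·y_components + 1·y_test = 32.
Solving: y_components = 5, y_test = 7.
Reduced cost of controllers: c₃ − yᵀa₃ = 44 − (5·3 + 7·5) = 44 − 50 = -6.

-6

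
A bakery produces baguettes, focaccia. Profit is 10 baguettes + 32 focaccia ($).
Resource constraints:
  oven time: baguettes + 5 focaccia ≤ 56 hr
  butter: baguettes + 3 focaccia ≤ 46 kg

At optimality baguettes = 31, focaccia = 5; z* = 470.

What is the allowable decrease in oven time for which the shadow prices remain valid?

10

Binding constraints: oven time, butter. The basis is B = [[1,5],[1,3]] with det -2.
Per unit decrease in oven time, x* moves by d = (1.5, -0.5).
The basis stays optimal until focaccia reaches 0; allowable decrease = 10 hr.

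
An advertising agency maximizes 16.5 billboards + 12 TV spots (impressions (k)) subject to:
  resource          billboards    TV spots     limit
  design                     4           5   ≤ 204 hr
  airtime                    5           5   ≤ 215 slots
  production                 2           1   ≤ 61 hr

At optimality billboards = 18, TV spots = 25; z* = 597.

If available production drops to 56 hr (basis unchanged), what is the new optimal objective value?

Check each constraint at x*: design 197/204 (slack 7); airtime 215/215 (tight); production 61/61 (tight).
Since design is not tight, its dual is 0.
The binding rows give the dual system: 5·y_airtime + 2·y_production = 16.5 and 5·y_airtime + 1·y_production = 12.
This yields shadow prices y_airtime = 1.5, y_production = 4.5.
Δz = y_production·Δb = 4.5 × (-5) = -22.5, so new z* = 597 − 22.5 = 574.5.

574.5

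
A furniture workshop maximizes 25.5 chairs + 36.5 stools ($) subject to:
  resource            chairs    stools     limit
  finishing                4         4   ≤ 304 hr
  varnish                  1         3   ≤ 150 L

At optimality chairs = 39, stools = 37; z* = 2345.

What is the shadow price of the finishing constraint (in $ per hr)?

5

Both finishing and varnish are binding at x*.
The binding rows give the dual system: 4·y_finishing + 1·y_varnish = 25.5 and 4·y_finishing + 3·y_varnish = 36.5.
Solving: y_finishing = 5, y_varnish = 5.5.
Shadow price of finishing = 5.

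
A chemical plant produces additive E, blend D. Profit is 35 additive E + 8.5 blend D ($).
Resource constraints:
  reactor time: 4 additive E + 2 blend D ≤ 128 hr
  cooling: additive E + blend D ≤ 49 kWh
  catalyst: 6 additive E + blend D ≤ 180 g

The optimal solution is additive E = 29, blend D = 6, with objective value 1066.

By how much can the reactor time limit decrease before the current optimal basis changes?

Binding constraints: reactor time, catalyst. The basis is B = [[4,2],[6,1]] with det -8.
Per unit decrease in reactor time, x* moves by d = (0.125, -0.75).
The basis stays optimal until blend D reaches 0; allowable decrease = 8 hr.

8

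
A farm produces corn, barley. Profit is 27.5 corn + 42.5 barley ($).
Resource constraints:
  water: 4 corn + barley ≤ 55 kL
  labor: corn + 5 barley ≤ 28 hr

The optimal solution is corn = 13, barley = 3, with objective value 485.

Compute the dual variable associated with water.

5

Check each constraint at x*: water 55/55 (tight); labor 28/28 (tight).
Dual feasibility on the basic columns requires 4·y_water + 1·y_labor = 27.5, 1·y_water + 5·y_labor = 42.5.
This yields shadow prices y_water = 5, y_labor = 7.5.
Shadow price of water = 5.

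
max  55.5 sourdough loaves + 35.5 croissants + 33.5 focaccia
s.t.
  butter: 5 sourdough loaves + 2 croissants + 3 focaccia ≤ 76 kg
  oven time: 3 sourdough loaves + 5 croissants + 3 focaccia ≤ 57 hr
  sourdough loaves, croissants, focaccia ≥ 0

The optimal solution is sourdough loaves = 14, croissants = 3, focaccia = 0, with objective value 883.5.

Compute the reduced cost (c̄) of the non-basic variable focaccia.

-4

Check each constraint at x*: butter 76/76 (tight); oven time 57/57 (tight).
The binding rows give the dual system: 5·y_butter + 3·y_oven time = 55.5 and 2·y_butter + 5·y_oven time = 35.5.
This yields shadow prices y_butter = 9, y_oven time = 3.5.
Reduced cost of focaccia: c₃ − yᵀa₃ = 33.5 − (9·3 + 3.5·3) = 33.5 − 37.5 = -4.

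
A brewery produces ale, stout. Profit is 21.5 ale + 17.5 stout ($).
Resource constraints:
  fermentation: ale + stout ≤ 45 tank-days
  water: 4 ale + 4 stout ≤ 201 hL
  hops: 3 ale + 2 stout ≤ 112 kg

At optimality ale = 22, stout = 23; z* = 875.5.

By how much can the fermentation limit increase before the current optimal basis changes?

Binding constraints: fermentation, hops. The basis is B = [[1,1],[3,2]] with det -1.
Per unit increase in fermentation, x* moves by d = (-2, 3).
The basis stays optimal until water becomes binding; allowable increase = 5.25 tank-days.

5.25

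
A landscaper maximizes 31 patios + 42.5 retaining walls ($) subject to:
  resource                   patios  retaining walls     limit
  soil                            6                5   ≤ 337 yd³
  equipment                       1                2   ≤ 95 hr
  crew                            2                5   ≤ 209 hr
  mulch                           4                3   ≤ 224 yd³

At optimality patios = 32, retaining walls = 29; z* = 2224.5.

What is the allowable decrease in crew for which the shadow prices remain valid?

90

Binding constraints: soil, crew. The basis is B = [[6,5],[2,5]] with det 20.
Per unit decrease in crew, x* moves by d = (0.25, -0.3).
The basis stays optimal until mulch becomes binding; allowable decrease = 90 hr.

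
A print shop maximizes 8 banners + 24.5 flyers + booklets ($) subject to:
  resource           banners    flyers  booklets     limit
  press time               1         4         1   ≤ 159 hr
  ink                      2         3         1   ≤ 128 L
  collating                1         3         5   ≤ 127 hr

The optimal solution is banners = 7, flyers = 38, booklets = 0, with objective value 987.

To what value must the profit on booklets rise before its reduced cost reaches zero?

Binding: press time and ink. Non-binding: collating (6 unused).
Since collating is not tight, its dual is 0.
From A_Bᵀ y = c: 1·y_press time + 2·y_ink = 8; 4·y_press time + 3·y_ink = 24.5.
This yields shadow prices y_press time = 5, y_ink = 1.5.
booklets enters the basis when its profit ≥ yᵀa₃ = 5·1 + 1.5·1 = 6.5.

6.5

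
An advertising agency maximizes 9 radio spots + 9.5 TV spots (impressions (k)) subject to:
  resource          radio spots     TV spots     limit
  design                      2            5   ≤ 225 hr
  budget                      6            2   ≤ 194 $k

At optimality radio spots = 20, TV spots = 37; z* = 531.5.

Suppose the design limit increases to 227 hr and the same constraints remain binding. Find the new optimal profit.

At the optimum: design uses 225 of 225 (binding); budget uses 194 of 194 (binding).
The binding rows give the dual system: 2·y_design + 6·y_budget = 9 and 5·y_design + 2·y_budget = 9.5.
Solving: y_design = 1.5, y_budget = 1.
Δz = y_design·Δb = 1.5 × (2) = 3, so new z* = 531.5 + 3 = 534.5.

534.5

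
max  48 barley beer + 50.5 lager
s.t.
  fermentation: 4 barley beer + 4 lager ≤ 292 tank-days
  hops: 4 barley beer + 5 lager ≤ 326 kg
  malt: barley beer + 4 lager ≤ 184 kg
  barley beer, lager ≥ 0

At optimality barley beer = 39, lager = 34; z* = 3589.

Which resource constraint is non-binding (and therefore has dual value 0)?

malt

fermentation: 292/292 (binding)
hops: 326/326 (binding)
malt: 175/184 (slack 9)
By complementary slackness, a constraint with positive slack has shadow price 0 → malt.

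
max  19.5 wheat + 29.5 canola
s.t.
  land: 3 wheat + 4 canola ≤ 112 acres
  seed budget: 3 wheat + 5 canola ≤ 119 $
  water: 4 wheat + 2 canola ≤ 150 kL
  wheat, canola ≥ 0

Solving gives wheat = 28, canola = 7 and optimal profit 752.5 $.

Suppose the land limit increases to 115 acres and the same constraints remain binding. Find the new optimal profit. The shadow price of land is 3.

761.5

Δb = 3, so new z* = 752.5 + (3)·(3) = 752.5 + 9 = 761.5.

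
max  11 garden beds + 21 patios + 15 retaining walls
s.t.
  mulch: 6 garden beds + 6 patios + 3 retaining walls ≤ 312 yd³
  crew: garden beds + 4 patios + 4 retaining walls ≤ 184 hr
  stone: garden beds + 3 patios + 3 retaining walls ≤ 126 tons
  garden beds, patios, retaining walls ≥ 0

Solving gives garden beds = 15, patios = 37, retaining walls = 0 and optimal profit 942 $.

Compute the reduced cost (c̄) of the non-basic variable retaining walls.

Binding: mulch and stone. Non-binding: crew (21 unused).
Slack constraints have shadow price 0 (complementary slackness).
Dual feasibility on the basic columns requires 6·y_mulch + 1·y_stone = 11, 6·y_mulch + 3·y_stone = 21.
→ y_mulch = 1 and y_stone = 5.
Reduced cost of retaining walls: c₃ − yᵀa₃ = 15 − (1·3 + 5·3) = 15 − 18 = -3.

-3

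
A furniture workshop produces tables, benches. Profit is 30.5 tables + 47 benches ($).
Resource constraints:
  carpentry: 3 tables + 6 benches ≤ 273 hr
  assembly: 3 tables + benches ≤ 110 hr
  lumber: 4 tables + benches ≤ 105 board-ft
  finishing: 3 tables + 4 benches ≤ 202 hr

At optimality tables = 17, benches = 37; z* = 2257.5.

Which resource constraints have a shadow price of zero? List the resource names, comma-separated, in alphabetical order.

assembly, finishing

carpentry: 273/273 (binding)
assembly: 88/110 (slack 22)
lumber: 105/105 (binding)
finishing: 199/202 (slack 3)
By complementary slackness, a constraint with positive slack has shadow price 0 → assembly, finishing.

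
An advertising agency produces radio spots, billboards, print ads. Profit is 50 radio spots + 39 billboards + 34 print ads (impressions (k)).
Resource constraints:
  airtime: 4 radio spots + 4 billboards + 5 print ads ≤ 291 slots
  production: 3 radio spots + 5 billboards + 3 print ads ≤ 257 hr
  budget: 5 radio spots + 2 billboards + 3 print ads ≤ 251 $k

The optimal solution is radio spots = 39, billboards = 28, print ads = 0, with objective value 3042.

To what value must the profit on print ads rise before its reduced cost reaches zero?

36

At the optimum: airtime uses 268 of 291 (slack = 23); production uses 257 of 257 (binding); budget uses 251 of 251 (binding).
Since airtime is not tight, its dual is 0.
From A_Bᵀ y = c: 3·y_production + 5·y_budget = 50; 5·y_production + 2·y_budget = 39.
Solving: y_production = 5, y_budget = 7.
print ads enters the basis when its profit ≥ yᵀa₃ = 5·3 + 7·3 = 36.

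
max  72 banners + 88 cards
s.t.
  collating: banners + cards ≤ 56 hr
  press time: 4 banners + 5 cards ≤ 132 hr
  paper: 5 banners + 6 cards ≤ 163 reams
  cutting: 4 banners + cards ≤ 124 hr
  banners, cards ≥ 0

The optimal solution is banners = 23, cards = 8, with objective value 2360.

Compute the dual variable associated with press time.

8

At the optimum: collating uses 31 of 56 (slack = 25); press time uses 132 of 132 (binding); paper uses 163 of 163 (binding); cutting uses 100 of 124 (slack = 24).
Since collating, cutting are not tight, their duals are 0.
From A_Bᵀ y = c: 4·y_press time + 5·y_paper = 72; 5·y_press time + 6·y_paper = 88.
This yields shadow prices y_press time = 8, y_paper = 8.
Shadow price of press time = 8.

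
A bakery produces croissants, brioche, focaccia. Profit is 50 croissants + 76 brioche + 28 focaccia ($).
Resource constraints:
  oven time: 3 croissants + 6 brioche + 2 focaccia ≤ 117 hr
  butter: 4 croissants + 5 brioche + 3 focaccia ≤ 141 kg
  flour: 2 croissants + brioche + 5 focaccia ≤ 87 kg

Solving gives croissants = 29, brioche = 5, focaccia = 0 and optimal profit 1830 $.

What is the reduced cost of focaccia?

Check each constraint at x*: oven time 117/117 (tight); butter 141/141 (tight); flour 63/87 (slack 24).
By complementary slackness, y = 0 for the non-binding constraint.
The binding rows give the dual system: 3·y_oven time + 4·y_butter = 50 and 6·y_oven time + 5·y_butter = 76.
Solving: y_oven time = 6, y_butter = 8.
Reduced cost of focaccia: c₃ − yᵀa₃ = 28 − (6·2 + 8·3) = 28 − 36 = -8.

-8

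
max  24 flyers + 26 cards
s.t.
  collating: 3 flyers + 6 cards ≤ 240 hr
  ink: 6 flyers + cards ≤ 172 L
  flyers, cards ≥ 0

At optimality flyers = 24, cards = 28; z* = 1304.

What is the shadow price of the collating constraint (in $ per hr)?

Check each constraint at x*: collating 240/240 (tight); ink 172/172 (tight).
From A_Bᵀ y = c: 3·y_collating + 6·y_ink = 24; 6·y_collating + 1·y_ink = 26.
This yields shadow prices y_collating = 4, y_ink = 2.
Shadow price of collating = 4.

4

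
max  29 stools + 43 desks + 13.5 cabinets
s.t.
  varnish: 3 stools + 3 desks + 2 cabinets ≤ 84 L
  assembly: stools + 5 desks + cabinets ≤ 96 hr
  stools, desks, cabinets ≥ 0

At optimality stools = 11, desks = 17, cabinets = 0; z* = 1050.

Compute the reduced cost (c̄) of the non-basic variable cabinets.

At the optimum: varnish uses 84 of 84 (binding); assembly uses 96 of 96 (binding).
The binding rows give the dual system: 3·y_varnish + 1·y_assembly = 29 and 3·y_varnish + 5·y_assembly = 43.
→ y_varnish = 8.5 and y_assembly = 3.5.
Reduced cost of cabinets: c₃ − yᵀa₃ = 13.5 − (8.5·2 + 3.5·1) = 13.5 − 20.5 = -7.

-7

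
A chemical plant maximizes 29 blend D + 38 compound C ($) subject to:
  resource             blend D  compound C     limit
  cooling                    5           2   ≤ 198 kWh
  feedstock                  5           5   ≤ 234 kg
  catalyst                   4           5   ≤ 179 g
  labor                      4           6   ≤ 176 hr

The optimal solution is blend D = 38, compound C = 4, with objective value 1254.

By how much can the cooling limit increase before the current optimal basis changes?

Binding constraints: cooling, labor. The basis is B = [[5,2],[4,6]] with det 22.
Per unit increase in cooling, x* moves by d = (0.2727, -0.1818).
The basis stays optimal until compound C reaches 0; allowable increase = 22 kWh.

22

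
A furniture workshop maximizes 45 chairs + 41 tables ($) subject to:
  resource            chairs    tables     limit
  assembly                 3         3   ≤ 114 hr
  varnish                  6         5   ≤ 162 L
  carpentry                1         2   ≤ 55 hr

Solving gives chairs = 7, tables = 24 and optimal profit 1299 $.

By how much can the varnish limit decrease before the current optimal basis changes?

Binding constraints: varnish, carpentry. The basis is B = [[6,5],[1,2]] with det 7.
Per unit decrease in varnish, x* moves by d = (-0.2857, 0.1429).
The basis stays optimal until chairs reaches 0; allowable decrease = 24.5 L.

24.5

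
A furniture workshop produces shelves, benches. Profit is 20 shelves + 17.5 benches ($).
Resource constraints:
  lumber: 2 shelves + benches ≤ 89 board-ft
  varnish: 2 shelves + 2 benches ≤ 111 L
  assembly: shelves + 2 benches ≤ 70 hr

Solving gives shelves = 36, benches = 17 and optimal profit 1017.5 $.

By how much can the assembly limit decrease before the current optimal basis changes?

Binding constraints: lumber, assembly. The basis is B = [[2,1],[1,2]] with det 3.
Per unit decrease in assembly, x* moves by d = (0.3333, -0.6667).
The basis stays optimal until benches reaches 0; allowable decrease = 25.5 hr.

25.5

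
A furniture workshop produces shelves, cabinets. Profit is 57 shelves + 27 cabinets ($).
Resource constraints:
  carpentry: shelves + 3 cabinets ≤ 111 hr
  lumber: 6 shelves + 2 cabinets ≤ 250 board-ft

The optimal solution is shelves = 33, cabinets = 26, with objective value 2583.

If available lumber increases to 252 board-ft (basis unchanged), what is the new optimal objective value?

2601

At the optimum: carpentry uses 111 of 111 (binding); lumber uses 250 of 250 (binding).
Dual feasibility on the basic columns requires 1·y_carpentry + 6·y_lumber = 57, 3·y_carpentry + 2·y_lumber = 27.
→ y_carpentry = 3 and y_lumber = 9.
Δz = y_lumber·Δb = 9 × (2) = 18, so new z* = 2583 + 18 = 2601.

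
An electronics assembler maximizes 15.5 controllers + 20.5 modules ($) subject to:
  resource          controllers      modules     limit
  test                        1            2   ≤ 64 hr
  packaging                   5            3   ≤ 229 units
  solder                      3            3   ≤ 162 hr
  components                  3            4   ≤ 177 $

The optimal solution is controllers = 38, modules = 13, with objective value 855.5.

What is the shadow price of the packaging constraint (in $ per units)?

1.5

At the optimum: test uses 64 of 64 (binding); packaging uses 229 of 229 (binding); solder uses 153 of 162 (slack = 9); components uses 166 of 177 (slack = 11).
Slack constraints have shadow price 0 (complementary slackness).
The binding rows give the dual system: 1·y_test + 5·y_packaging = 15.5 and 2·y_test + 3·y_packaging = 20.5.
Solving: y_test = 8, y_packaging = 1.5.
Shadow price of packaging = 1.5.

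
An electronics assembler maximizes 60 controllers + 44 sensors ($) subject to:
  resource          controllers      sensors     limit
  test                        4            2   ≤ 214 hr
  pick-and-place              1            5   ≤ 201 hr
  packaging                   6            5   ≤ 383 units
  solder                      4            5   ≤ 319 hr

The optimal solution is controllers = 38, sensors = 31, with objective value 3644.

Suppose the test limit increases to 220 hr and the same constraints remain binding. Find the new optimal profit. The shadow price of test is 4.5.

3671

Δb = 6, so new z* = 3644 + (4.5)·(6) = 3644 + 27 = 3671.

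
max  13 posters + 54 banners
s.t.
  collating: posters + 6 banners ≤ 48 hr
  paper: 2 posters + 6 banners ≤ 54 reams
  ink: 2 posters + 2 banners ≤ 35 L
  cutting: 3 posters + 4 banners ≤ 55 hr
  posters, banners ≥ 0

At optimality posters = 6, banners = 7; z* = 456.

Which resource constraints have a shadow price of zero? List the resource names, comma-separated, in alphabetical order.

collating: 48/48 (binding)
paper: 54/54 (binding)
ink: 26/35 (slack 9)
cutting: 46/55 (slack 9)
By complementary slackness, a constraint with positive slack has shadow price 0 → cutting, ink.

cutting, ink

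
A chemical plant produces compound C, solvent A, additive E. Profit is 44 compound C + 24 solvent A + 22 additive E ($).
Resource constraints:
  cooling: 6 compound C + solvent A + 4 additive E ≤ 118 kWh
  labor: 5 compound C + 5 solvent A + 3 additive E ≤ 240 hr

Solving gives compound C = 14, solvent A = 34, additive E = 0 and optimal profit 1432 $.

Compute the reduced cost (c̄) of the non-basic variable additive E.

-6

Check each constraint at x*: cooling 118/118 (tight); labor 240/240 (tight).
Dual feasibility on the basic columns requires 6·y_cooling + 5·y_labor = 44, 1·y_cooling + 5·y_labor = 24.
Solving: y_cooling = 4, y_labor = 4.
Reduced cost of additive E: c₃ − yᵀa₃ = 22 − (4·4 + 4·3) = 22 − 28 = -6.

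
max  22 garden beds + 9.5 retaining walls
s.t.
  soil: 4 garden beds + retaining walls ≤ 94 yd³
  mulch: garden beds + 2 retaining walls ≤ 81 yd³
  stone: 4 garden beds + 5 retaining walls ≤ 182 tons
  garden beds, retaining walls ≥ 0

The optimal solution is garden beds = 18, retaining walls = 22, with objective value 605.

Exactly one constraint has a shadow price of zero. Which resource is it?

soil: 94/94 (binding)
mulch: 62/81 (slack 19)
stone: 182/182 (binding)
By complementary slackness, a constraint with positive slack has shadow price 0 → mulch.

mulch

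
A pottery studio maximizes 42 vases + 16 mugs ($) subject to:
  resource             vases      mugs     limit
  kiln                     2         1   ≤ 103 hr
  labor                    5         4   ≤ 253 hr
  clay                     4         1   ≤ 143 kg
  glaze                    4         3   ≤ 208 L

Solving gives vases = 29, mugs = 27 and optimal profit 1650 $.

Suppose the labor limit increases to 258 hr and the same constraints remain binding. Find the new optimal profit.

At the optimum: kiln uses 85 of 103 (slack = 18); labor uses 253 of 253 (binding); clay uses 143 of 143 (binding); glaze uses 197 of 208 (slack = 11).
By complementary slackness, y = 0 for the non-binding constraints.
Dual feasibility on the basic columns requires 5·y_labor + 4·y_clay = 42, 4·y_labor + 1·y_clay = 16.
→ y_labor = 2 and y_clay = 8.
Δz = y_labor·Δb = 2 × (5) = 10, so new z* = 1650 + 10 = 1660.

1660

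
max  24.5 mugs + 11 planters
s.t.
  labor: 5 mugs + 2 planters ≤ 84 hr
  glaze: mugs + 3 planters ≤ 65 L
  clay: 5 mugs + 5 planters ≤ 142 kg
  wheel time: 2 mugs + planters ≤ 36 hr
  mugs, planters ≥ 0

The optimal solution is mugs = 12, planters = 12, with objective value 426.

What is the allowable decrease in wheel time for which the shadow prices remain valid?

2.4

Binding constraints: labor, wheel time. The basis is B = [[5,2],[2,1]] with det 1.
Per unit decrease in wheel time, x* moves by d = (2, -5).
The basis stays optimal until planters reaches 0; allowable decrease = 2.4 hr.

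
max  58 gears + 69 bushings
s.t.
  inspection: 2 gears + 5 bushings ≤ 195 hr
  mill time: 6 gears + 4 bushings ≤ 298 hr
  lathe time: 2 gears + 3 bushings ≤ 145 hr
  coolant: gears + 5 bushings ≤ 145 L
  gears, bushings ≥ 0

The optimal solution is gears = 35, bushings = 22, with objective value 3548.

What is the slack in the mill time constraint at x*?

mill time used = 6·35 + 4·22 = 298; slack = 298 − 298 = 0.

0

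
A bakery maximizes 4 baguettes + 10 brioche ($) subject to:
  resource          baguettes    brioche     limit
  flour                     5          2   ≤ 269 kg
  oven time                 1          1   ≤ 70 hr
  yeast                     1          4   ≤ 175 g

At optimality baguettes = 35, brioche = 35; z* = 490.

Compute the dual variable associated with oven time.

2

At the optimum: flour uses 245 of 269 (slack = 24); oven time uses 70 of 70 (binding); yeast uses 175 of 175 (binding).
By complementary slackness, y = 0 for the non-binding constraint.
The binding rows give the dual system: 1·y_oven time + 1·y_yeast = 4 and 1·y_oven time + 4·y_yeast = 10.
→ y_oven time = 2 and y_yeast = 2.
Shadow price of oven time = 2.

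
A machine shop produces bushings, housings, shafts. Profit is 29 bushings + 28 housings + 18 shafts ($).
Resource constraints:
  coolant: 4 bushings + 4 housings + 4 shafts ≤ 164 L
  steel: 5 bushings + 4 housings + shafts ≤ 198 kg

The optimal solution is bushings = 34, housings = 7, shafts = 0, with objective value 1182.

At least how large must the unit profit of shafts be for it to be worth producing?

Both coolant and steel are binding at x*.
Dual feasibility on the basic columns requires 4·y_coolant + 5·y_steel = 29, 4·y_coolant + 4·y_steel = 28.
This yields shadow prices y_coolant = 6, y_steel = 1.
shafts enters the basis when its profit ≥ yᵀa₃ = 6·4 + 1·1 = 25.

25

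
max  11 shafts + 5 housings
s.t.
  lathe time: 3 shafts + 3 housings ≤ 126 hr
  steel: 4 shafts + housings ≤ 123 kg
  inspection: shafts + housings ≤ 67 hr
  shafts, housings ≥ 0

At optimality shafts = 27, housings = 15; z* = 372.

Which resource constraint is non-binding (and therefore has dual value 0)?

inspection

lathe time: 126/126 (binding)
steel: 123/123 (binding)
inspection: 42/67 (slack 25)
By complementary slackness, a constraint with positive slack has shadow price 0 → inspection.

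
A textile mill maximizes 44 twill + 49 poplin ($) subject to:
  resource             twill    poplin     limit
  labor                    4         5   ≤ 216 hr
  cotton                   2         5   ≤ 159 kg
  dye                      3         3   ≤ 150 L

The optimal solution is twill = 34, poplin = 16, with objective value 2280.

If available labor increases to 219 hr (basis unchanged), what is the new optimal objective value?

Check each constraint at x*: labor 216/216 (tight); cotton 148/159 (slack 11); dye 150/150 (tight).
Slack constraints have shadow price 0 (complementary slackness).
Dual feasibility on the basic columns requires 4·y_labor + 3·y_dye = 44, 5·y_labor + 3·y_dye = 49.
Solving: y_labor = 5, y_dye = 8.
Δz = y_labor·Δb = 5 × (3) = 15, so new z* = 2280 + 15 = 2295.

2295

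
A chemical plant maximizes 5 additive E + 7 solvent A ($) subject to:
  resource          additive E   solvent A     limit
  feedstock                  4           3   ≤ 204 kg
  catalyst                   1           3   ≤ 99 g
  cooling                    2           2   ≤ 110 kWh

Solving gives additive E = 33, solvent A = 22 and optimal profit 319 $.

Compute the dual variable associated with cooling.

Binding: catalyst and cooling. Non-binding: feedstock (6 unused).
By complementary slackness, y = 0 for the non-binding constraint.
From A_Bᵀ y = c: 1·y_catalyst + 2·y_cooling = 5; 3·y_catalyst + 2·y_cooling = 7.
→ y_catalyst = 1 and y_cooling = 2.
Shadow price of cooling = 2.

2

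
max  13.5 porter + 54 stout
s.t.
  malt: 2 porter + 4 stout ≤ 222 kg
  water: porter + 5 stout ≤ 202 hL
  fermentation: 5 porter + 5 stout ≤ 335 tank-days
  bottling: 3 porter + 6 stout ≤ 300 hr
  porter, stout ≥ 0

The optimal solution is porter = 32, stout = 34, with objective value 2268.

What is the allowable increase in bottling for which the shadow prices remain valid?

2.25

Binding constraints: water, bottling. The basis is B = [[1,5],[3,6]] with det -9.
Per unit increase in bottling, x* moves by d = (0.5556, -0.1111).
The basis stays optimal until fermentation becomes binding; allowable increase = 2.25 hr.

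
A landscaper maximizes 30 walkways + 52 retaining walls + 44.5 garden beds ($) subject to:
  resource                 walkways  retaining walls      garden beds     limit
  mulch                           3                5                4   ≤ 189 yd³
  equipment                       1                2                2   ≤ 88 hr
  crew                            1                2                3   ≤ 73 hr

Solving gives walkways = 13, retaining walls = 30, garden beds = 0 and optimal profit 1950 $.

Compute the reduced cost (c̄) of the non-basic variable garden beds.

-5.5

Binding: mulch and crew. Non-binding: equipment (15 unused).
Since equipment is not tight, its dual is 0.
The binding rows give the dual system: 3·y_mulch + 1·y_crew = 30 and 5·y_mulch + 2·y_crew = 52.
→ y_mulch = 8 and y_crew = 6.
Reduced cost of garden beds: c₃ − yᵀa₃ = 44.5 − (8·4 + 6·3) = 44.5 − 50 = -5.5.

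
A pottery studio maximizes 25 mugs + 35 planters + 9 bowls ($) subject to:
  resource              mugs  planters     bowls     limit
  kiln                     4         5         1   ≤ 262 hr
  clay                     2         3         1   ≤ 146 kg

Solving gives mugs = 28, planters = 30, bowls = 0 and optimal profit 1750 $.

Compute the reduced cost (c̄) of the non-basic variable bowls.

At the optimum: kiln uses 262 of 262 (binding); clay uses 146 of 146 (binding).
Dual feasibility on the basic columns requires 4·y_kiln + 2·y_clay = 25, 5·y_kiln + 3·y_clay = 35.
Solving: y_kiln = 2.5, y_clay = 7.5.
Reduced cost of bowls: c₃ − yᵀa₃ = 9 − (2.5·1 + 7.5·1) = 9 − 10 = -1.

-1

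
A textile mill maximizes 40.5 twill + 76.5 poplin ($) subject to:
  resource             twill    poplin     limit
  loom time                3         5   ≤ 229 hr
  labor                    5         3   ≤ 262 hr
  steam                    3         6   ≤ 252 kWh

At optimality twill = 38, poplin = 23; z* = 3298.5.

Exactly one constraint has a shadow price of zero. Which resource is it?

labor

loom time: 229/229 (binding)
labor: 259/262 (slack 3)
steam: 252/252 (binding)
By complementary slackness, a constraint with positive slack has shadow price 0 → labor.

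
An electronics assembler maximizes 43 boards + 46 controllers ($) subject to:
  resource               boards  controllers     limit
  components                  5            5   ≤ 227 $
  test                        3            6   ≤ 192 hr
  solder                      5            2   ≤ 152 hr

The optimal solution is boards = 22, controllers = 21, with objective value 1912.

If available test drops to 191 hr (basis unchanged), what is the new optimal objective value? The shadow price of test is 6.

Δb = -1, so new z* = 1912 + (6)·(-1) = 1912 − 6 = 1906.

1906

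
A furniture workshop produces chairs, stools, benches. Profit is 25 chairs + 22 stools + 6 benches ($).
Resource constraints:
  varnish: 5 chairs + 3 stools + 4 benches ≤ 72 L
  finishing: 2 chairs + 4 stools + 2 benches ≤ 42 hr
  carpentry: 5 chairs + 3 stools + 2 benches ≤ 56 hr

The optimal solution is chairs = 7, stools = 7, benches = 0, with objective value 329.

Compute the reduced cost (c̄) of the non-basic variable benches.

-7

At the optimum: varnish uses 56 of 72 (slack = 16); finishing uses 42 of 42 (binding); carpentry uses 56 of 56 (binding).
By complementary slackness, y = 0 for the non-binding constraint.
From A_Bᵀ y = c: 2·y_finishing + 5·y_carpentry = 25; 4·y_finishing + 3·y_carpentry = 22.
→ y_finishing = 2.5 and y_carpentry = 4.
Reduced cost of benches: c₃ − yᵀa₃ = 6 − (2.5·2 + 4·2) = 6 − 13 = -7.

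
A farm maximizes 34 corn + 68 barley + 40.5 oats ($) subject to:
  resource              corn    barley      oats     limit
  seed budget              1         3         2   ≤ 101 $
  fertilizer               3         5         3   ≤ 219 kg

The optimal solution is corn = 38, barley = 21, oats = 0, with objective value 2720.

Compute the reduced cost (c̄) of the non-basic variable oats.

Check each constraint at x*: seed budget 101/101 (tight); fertilizer 219/219 (tight).
From A_Bᵀ y = c: 1·y_seed budget + 3·y_fertilizer = 34; 3·y_seed budget + 5·y_fertilizer = 68.
This yields shadow prices y_seed budget = 8.5, y_fertilizer = 8.5.
Reduced cost of oats: c₃ − yᵀa₃ = 40.5 − (8.5·2 + 8.5·3) = 40.5 − 42.5 = -2.

-2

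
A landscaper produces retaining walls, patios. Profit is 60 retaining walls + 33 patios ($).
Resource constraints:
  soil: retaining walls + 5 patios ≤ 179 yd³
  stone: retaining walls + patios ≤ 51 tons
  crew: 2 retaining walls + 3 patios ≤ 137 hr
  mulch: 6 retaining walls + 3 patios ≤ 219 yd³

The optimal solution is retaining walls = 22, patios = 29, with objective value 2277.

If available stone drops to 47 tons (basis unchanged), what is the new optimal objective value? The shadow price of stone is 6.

2253

Δb = -4, so new z* = 2277 + (6)·(-4) = 2277 − 24 = 2253.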